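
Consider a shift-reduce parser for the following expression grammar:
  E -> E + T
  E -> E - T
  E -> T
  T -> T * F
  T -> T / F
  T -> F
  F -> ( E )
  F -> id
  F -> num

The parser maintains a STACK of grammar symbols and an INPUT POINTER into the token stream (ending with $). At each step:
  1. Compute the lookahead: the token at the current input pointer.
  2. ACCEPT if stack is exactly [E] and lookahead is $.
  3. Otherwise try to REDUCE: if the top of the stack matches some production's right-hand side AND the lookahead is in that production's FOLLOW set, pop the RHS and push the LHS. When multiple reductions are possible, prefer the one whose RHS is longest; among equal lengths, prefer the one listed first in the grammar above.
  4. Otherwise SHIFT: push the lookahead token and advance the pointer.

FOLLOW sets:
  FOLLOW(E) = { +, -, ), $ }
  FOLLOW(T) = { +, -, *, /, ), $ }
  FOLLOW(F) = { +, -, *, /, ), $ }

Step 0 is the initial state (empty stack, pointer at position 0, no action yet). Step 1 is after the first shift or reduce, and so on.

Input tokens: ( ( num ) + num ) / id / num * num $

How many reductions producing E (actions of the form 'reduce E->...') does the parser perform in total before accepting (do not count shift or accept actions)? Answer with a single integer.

Answer: 4

Derivation:
Step 1: shift (. Stack=[(] ptr=1 lookahead=( remaining=[( num ) + num ) / id / num * num $]
Step 2: shift (. Stack=[( (] ptr=2 lookahead=num remaining=[num ) + num ) / id / num * num $]
Step 3: shift num. Stack=[( ( num] ptr=3 lookahead=) remaining=[) + num ) / id / num * num $]
Step 4: reduce F->num. Stack=[( ( F] ptr=3 lookahead=) remaining=[) + num ) / id / num * num $]
Step 5: reduce T->F. Stack=[( ( T] ptr=3 lookahead=) remaining=[) + num ) / id / num * num $]
Step 6: reduce E->T. Stack=[( ( E] ptr=3 lookahead=) remaining=[) + num ) / id / num * num $]
Step 7: shift ). Stack=[( ( E )] ptr=4 lookahead=+ remaining=[+ num ) / id / num * num $]
Step 8: reduce F->( E ). Stack=[( F] ptr=4 lookahead=+ remaining=[+ num ) / id / num * num $]
Step 9: reduce T->F. Stack=[( T] ptr=4 lookahead=+ remaining=[+ num ) / id / num * num $]
Step 10: reduce E->T. Stack=[( E] ptr=4 lookahead=+ remaining=[+ num ) / id / num * num $]
Step 11: shift +. Stack=[( E +] ptr=5 lookahead=num remaining=[num ) / id / num * num $]
Step 12: shift num. Stack=[( E + num] ptr=6 lookahead=) remaining=[) / id / num * num $]
Step 13: reduce F->num. Stack=[( E + F] ptr=6 lookahead=) remaining=[) / id / num * num $]
Step 14: reduce T->F. Stack=[( E + T] ptr=6 lookahead=) remaining=[) / id / num * num $]
Step 15: reduce E->E + T. Stack=[( E] ptr=6 lookahead=) remaining=[) / id / num * num $]
Step 16: shift ). Stack=[( E )] ptr=7 lookahead=/ remaining=[/ id / num * num $]
Step 17: reduce F->( E ). Stack=[F] ptr=7 lookahead=/ remaining=[/ id / num * num $]
Step 18: reduce T->F. Stack=[T] ptr=7 lookahead=/ remaining=[/ id / num * num $]
Step 19: shift /. Stack=[T /] ptr=8 lookahead=id remaining=[id / num * num $]
Step 20: shift id. Stack=[T / id] ptr=9 lookahead=/ remaining=[/ num * num $]
Step 21: reduce F->id. Stack=[T / F] ptr=9 lookahead=/ remaining=[/ num * num $]
Step 22: reduce T->T / F. Stack=[T] ptr=9 lookahead=/ remaining=[/ num * num $]
Step 23: shift /. Stack=[T /] ptr=10 lookahead=num remaining=[num * num $]
Step 24: shift num. Stack=[T / num] ptr=11 lookahead=* remaining=[* num $]
Step 25: reduce F->num. Stack=[T / F] ptr=11 lookahead=* remaining=[* num $]
Step 26: reduce T->T / F. Stack=[T] ptr=11 lookahead=* remaining=[* num $]
Step 27: shift *. Stack=[T *] ptr=12 lookahead=num remaining=[num $]
Step 28: shift num. Stack=[T * num] ptr=13 lookahead=$ remaining=[$]
Step 29: reduce F->num. Stack=[T * F] ptr=13 lookahead=$ remaining=[$]
Step 30: reduce T->T * F. Stack=[T] ptr=13 lookahead=$ remaining=[$]
Step 31: reduce E->T. Stack=[E] ptr=13 lookahead=$ remaining=[$]
Step 32: accept. Stack=[E] ptr=13 lookahead=$ remaining=[$]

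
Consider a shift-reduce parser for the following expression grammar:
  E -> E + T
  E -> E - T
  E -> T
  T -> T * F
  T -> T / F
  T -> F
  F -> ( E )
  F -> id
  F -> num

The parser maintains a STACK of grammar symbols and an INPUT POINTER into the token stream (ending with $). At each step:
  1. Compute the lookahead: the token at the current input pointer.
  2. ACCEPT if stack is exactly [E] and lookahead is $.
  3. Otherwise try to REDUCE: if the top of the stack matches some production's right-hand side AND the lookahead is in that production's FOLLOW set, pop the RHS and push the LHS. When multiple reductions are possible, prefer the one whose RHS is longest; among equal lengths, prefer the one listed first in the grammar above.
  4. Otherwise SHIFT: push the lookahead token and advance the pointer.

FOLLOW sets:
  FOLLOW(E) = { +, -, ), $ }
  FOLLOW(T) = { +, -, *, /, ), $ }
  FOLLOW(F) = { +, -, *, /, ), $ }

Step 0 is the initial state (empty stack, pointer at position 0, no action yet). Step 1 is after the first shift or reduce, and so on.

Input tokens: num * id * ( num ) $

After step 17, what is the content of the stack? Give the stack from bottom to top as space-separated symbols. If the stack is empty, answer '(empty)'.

Answer: E

Derivation:
Step 1: shift num. Stack=[num] ptr=1 lookahead=* remaining=[* id * ( num ) $]
Step 2: reduce F->num. Stack=[F] ptr=1 lookahead=* remaining=[* id * ( num ) $]
Step 3: reduce T->F. Stack=[T] ptr=1 lookahead=* remaining=[* id * ( num ) $]
Step 4: shift *. Stack=[T *] ptr=2 lookahead=id remaining=[id * ( num ) $]
Step 5: shift id. Stack=[T * id] ptr=3 lookahead=* remaining=[* ( num ) $]
Step 6: reduce F->id. Stack=[T * F] ptr=3 lookahead=* remaining=[* ( num ) $]
Step 7: reduce T->T * F. Stack=[T] ptr=3 lookahead=* remaining=[* ( num ) $]
Step 8: shift *. Stack=[T *] ptr=4 lookahead=( remaining=[( num ) $]
Step 9: shift (. Stack=[T * (] ptr=5 lookahead=num remaining=[num ) $]
Step 10: shift num. Stack=[T * ( num] ptr=6 lookahead=) remaining=[) $]
Step 11: reduce F->num. Stack=[T * ( F] ptr=6 lookahead=) remaining=[) $]
Step 12: reduce T->F. Stack=[T * ( T] ptr=6 lookahead=) remaining=[) $]
Step 13: reduce E->T. Stack=[T * ( E] ptr=6 lookahead=) remaining=[) $]
Step 14: shift ). Stack=[T * ( E )] ptr=7 lookahead=$ remaining=[$]
Step 15: reduce F->( E ). Stack=[T * F] ptr=7 lookahead=$ remaining=[$]
Step 16: reduce T->T * F. Stack=[T] ptr=7 lookahead=$ remaining=[$]
Step 17: reduce E->T. Stack=[E] ptr=7 lookahead=$ remaining=[$]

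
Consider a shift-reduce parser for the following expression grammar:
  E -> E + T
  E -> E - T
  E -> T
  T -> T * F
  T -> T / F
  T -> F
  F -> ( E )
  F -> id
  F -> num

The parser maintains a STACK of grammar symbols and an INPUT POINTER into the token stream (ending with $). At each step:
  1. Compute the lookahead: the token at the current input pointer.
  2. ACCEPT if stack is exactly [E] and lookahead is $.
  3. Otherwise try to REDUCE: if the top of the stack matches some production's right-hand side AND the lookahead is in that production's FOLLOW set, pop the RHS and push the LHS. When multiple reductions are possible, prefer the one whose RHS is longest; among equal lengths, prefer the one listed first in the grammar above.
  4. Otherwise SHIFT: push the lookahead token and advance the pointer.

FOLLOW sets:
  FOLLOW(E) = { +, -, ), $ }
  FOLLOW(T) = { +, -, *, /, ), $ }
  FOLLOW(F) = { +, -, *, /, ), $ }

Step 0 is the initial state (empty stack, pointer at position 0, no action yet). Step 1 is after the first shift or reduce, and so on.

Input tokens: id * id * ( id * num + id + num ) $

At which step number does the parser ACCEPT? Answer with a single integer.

Step 1: shift id. Stack=[id] ptr=1 lookahead=* remaining=[* id * ( id * num + id + num ) $]
Step 2: reduce F->id. Stack=[F] ptr=1 lookahead=* remaining=[* id * ( id * num + id + num ) $]
Step 3: reduce T->F. Stack=[T] ptr=1 lookahead=* remaining=[* id * ( id * num + id + num ) $]
Step 4: shift *. Stack=[T *] ptr=2 lookahead=id remaining=[id * ( id * num + id + num ) $]
Step 5: shift id. Stack=[T * id] ptr=3 lookahead=* remaining=[* ( id * num + id + num ) $]
Step 6: reduce F->id. Stack=[T * F] ptr=3 lookahead=* remaining=[* ( id * num + id + num ) $]
Step 7: reduce T->T * F. Stack=[T] ptr=3 lookahead=* remaining=[* ( id * num + id + num ) $]
Step 8: shift *. Stack=[T *] ptr=4 lookahead=( remaining=[( id * num + id + num ) $]
Step 9: shift (. Stack=[T * (] ptr=5 lookahead=id remaining=[id * num + id + num ) $]
Step 10: shift id. Stack=[T * ( id] ptr=6 lookahead=* remaining=[* num + id + num ) $]
Step 11: reduce F->id. Stack=[T * ( F] ptr=6 lookahead=* remaining=[* num + id + num ) $]
Step 12: reduce T->F. Stack=[T * ( T] ptr=6 lookahead=* remaining=[* num + id + num ) $]
Step 13: shift *. Stack=[T * ( T *] ptr=7 lookahead=num remaining=[num + id + num ) $]
Step 14: shift num. Stack=[T * ( T * num] ptr=8 lookahead=+ remaining=[+ id + num ) $]
Step 15: reduce F->num. Stack=[T * ( T * F] ptr=8 lookahead=+ remaining=[+ id + num ) $]
Step 16: reduce T->T * F. Stack=[T * ( T] ptr=8 lookahead=+ remaining=[+ id + num ) $]
Step 17: reduce E->T. Stack=[T * ( E] ptr=8 lookahead=+ remaining=[+ id + num ) $]
Step 18: shift +. Stack=[T * ( E +] ptr=9 lookahead=id remaining=[id + num ) $]
Step 19: shift id. Stack=[T * ( E + id] ptr=10 lookahead=+ remaining=[+ num ) $]
Step 20: reduce F->id. Stack=[T * ( E + F] ptr=10 lookahead=+ remaining=[+ num ) $]
Step 21: reduce T->F. Stack=[T * ( E + T] ptr=10 lookahead=+ remaining=[+ num ) $]
Step 22: reduce E->E + T. Stack=[T * ( E] ptr=10 lookahead=+ remaining=[+ num ) $]
Step 23: shift +. Stack=[T * ( E +] ptr=11 lookahead=num remaining=[num ) $]
Step 24: shift num. Stack=[T * ( E + num] ptr=12 lookahead=) remaining=[) $]
Step 25: reduce F->num. Stack=[T * ( E + F] ptr=12 lookahead=) remaining=[) $]
Step 26: reduce T->F. Stack=[T * ( E + T] ptr=12 lookahead=) remaining=[) $]
Step 27: reduce E->E + T. Stack=[T * ( E] ptr=12 lookahead=) remaining=[) $]
Step 28: shift ). Stack=[T * ( E )] ptr=13 lookahead=$ remaining=[$]
Step 29: reduce F->( E ). Stack=[T * F] ptr=13 lookahead=$ remaining=[$]
Step 30: reduce T->T * F. Stack=[T] ptr=13 lookahead=$ remaining=[$]
Step 31: reduce E->T. Stack=[E] ptr=13 lookahead=$ remaining=[$]
Step 32: accept. Stack=[E] ptr=13 lookahead=$ remaining=[$]

Answer: 32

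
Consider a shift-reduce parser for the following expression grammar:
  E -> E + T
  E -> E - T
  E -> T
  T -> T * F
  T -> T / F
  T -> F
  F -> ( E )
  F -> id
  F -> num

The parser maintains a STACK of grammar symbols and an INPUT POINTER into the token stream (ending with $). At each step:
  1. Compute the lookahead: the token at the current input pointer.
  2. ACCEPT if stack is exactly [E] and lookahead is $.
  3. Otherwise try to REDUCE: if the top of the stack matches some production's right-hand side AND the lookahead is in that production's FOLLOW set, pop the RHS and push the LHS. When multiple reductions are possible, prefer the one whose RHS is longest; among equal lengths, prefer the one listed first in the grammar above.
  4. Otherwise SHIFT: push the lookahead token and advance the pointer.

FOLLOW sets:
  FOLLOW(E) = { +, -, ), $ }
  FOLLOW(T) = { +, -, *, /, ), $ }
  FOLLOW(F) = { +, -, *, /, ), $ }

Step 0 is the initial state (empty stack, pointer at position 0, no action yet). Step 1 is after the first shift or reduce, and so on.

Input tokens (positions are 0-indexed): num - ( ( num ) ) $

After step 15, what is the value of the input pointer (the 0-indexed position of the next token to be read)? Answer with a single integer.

Answer: 6

Derivation:
Step 1: shift num. Stack=[num] ptr=1 lookahead=- remaining=[- ( ( num ) ) $]
Step 2: reduce F->num. Stack=[F] ptr=1 lookahead=- remaining=[- ( ( num ) ) $]
Step 3: reduce T->F. Stack=[T] ptr=1 lookahead=- remaining=[- ( ( num ) ) $]
Step 4: reduce E->T. Stack=[E] ptr=1 lookahead=- remaining=[- ( ( num ) ) $]
Step 5: shift -. Stack=[E -] ptr=2 lookahead=( remaining=[( ( num ) ) $]
Step 6: shift (. Stack=[E - (] ptr=3 lookahead=( remaining=[( num ) ) $]
Step 7: shift (. Stack=[E - ( (] ptr=4 lookahead=num remaining=[num ) ) $]
Step 8: shift num. Stack=[E - ( ( num] ptr=5 lookahead=) remaining=[) ) $]
Step 9: reduce F->num. Stack=[E - ( ( F] ptr=5 lookahead=) remaining=[) ) $]
Step 10: reduce T->F. Stack=[E - ( ( T] ptr=5 lookahead=) remaining=[) ) $]
Step 11: reduce E->T. Stack=[E - ( ( E] ptr=5 lookahead=) remaining=[) ) $]
Step 12: shift ). Stack=[E - ( ( E )] ptr=6 lookahead=) remaining=[) $]
Step 13: reduce F->( E ). Stack=[E - ( F] ptr=6 lookahead=) remaining=[) $]
Step 14: reduce T->F. Stack=[E - ( T] ptr=6 lookahead=) remaining=[) $]
Step 15: reduce E->T. Stack=[E - ( E] ptr=6 lookahead=) remaining=[) $]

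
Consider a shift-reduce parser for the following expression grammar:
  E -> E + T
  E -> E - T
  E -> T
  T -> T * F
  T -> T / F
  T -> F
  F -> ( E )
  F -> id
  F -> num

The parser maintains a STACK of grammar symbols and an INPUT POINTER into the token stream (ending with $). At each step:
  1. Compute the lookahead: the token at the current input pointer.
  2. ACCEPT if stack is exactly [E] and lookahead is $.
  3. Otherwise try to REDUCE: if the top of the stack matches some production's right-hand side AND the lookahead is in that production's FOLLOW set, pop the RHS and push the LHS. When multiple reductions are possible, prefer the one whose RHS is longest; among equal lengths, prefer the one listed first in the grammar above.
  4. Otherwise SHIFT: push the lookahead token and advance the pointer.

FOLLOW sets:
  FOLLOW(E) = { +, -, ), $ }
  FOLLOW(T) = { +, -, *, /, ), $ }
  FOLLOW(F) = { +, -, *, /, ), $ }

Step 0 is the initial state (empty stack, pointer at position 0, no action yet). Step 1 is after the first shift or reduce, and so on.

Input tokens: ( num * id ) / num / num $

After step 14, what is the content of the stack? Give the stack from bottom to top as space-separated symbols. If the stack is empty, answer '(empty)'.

Step 1: shift (. Stack=[(] ptr=1 lookahead=num remaining=[num * id ) / num / num $]
Step 2: shift num. Stack=[( num] ptr=2 lookahead=* remaining=[* id ) / num / num $]
Step 3: reduce F->num. Stack=[( F] ptr=2 lookahead=* remaining=[* id ) / num / num $]
Step 4: reduce T->F. Stack=[( T] ptr=2 lookahead=* remaining=[* id ) / num / num $]
Step 5: shift *. Stack=[( T *] ptr=3 lookahead=id remaining=[id ) / num / num $]
Step 6: shift id. Stack=[( T * id] ptr=4 lookahead=) remaining=[) / num / num $]
Step 7: reduce F->id. Stack=[( T * F] ptr=4 lookahead=) remaining=[) / num / num $]
Step 8: reduce T->T * F. Stack=[( T] ptr=4 lookahead=) remaining=[) / num / num $]
Step 9: reduce E->T. Stack=[( E] ptr=4 lookahead=) remaining=[) / num / num $]
Step 10: shift ). Stack=[( E )] ptr=5 lookahead=/ remaining=[/ num / num $]
Step 11: reduce F->( E ). Stack=[F] ptr=5 lookahead=/ remaining=[/ num / num $]
Step 12: reduce T->F. Stack=[T] ptr=5 lookahead=/ remaining=[/ num / num $]
Step 13: shift /. Stack=[T /] ptr=6 lookahead=num remaining=[num / num $]
Step 14: shift num. Stack=[T / num] ptr=7 lookahead=/ remaining=[/ num $]

Answer: T / num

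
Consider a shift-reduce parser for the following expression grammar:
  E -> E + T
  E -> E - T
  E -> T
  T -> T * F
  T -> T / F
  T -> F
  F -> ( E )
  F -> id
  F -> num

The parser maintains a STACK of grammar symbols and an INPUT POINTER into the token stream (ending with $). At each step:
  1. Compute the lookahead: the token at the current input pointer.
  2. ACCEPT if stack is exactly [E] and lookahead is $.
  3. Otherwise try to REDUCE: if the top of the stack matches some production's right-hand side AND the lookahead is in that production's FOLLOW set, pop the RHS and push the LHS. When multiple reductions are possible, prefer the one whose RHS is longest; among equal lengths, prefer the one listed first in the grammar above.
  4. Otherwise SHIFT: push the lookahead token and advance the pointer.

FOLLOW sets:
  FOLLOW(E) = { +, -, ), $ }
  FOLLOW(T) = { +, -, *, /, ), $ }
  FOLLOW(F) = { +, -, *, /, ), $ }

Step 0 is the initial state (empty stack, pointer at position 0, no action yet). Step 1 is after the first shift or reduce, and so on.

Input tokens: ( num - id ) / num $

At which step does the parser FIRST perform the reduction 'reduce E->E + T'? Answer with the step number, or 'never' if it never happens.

Answer: never

Derivation:
Step 1: shift (. Stack=[(] ptr=1 lookahead=num remaining=[num - id ) / num $]
Step 2: shift num. Stack=[( num] ptr=2 lookahead=- remaining=[- id ) / num $]
Step 3: reduce F->num. Stack=[( F] ptr=2 lookahead=- remaining=[- id ) / num $]
Step 4: reduce T->F. Stack=[( T] ptr=2 lookahead=- remaining=[- id ) / num $]
Step 5: reduce E->T. Stack=[( E] ptr=2 lookahead=- remaining=[- id ) / num $]
Step 6: shift -. Stack=[( E -] ptr=3 lookahead=id remaining=[id ) / num $]
Step 7: shift id. Stack=[( E - id] ptr=4 lookahead=) remaining=[) / num $]
Step 8: reduce F->id. Stack=[( E - F] ptr=4 lookahead=) remaining=[) / num $]
Step 9: reduce T->F. Stack=[( E - T] ptr=4 lookahead=) remaining=[) / num $]
Step 10: reduce E->E - T. Stack=[( E] ptr=4 lookahead=) remaining=[) / num $]
Step 11: shift ). Stack=[( E )] ptr=5 lookahead=/ remaining=[/ num $]
Step 12: reduce F->( E ). Stack=[F] ptr=5 lookahead=/ remaining=[/ num $]
Step 13: reduce T->F. Stack=[T] ptr=5 lookahead=/ remaining=[/ num $]
Step 14: shift /. Stack=[T /] ptr=6 lookahead=num remaining=[num $]
Step 15: shift num. Stack=[T / num] ptr=7 lookahead=$ remaining=[$]
Step 16: reduce F->num. Stack=[T / F] ptr=7 lookahead=$ remaining=[$]
Step 17: reduce T->T / F. Stack=[T] ptr=7 lookahead=$ remaining=[$]
Step 18: reduce E->T. Stack=[E] ptr=7 lookahead=$ remaining=[$]
Step 19: accept. Stack=[E] ptr=7 lookahead=$ remaining=[$]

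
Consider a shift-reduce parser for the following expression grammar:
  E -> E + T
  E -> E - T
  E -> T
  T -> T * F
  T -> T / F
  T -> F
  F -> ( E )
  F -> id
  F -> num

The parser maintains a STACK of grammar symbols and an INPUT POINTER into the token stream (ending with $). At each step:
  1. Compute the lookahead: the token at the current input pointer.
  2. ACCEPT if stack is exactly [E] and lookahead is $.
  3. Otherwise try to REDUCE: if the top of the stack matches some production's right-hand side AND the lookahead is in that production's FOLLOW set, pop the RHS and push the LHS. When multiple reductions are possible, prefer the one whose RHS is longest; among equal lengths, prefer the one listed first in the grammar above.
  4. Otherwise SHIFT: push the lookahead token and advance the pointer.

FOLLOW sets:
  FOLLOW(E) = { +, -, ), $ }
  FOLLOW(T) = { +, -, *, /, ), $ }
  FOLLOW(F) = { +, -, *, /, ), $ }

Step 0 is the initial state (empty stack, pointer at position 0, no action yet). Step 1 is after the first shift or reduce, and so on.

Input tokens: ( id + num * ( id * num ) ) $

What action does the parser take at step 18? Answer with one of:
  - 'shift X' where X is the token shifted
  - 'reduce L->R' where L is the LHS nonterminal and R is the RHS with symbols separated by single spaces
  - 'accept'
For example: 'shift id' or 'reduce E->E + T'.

Step 1: shift (. Stack=[(] ptr=1 lookahead=id remaining=[id + num * ( id * num ) ) $]
Step 2: shift id. Stack=[( id] ptr=2 lookahead=+ remaining=[+ num * ( id * num ) ) $]
Step 3: reduce F->id. Stack=[( F] ptr=2 lookahead=+ remaining=[+ num * ( id * num ) ) $]
Step 4: reduce T->F. Stack=[( T] ptr=2 lookahead=+ remaining=[+ num * ( id * num ) ) $]
Step 5: reduce E->T. Stack=[( E] ptr=2 lookahead=+ remaining=[+ num * ( id * num ) ) $]
Step 6: shift +. Stack=[( E +] ptr=3 lookahead=num remaining=[num * ( id * num ) ) $]
Step 7: shift num. Stack=[( E + num] ptr=4 lookahead=* remaining=[* ( id * num ) ) $]
Step 8: reduce F->num. Stack=[( E + F] ptr=4 lookahead=* remaining=[* ( id * num ) ) $]
Step 9: reduce T->F. Stack=[( E + T] ptr=4 lookahead=* remaining=[* ( id * num ) ) $]
Step 10: shift *. Stack=[( E + T *] ptr=5 lookahead=( remaining=[( id * num ) ) $]
Step 11: shift (. Stack=[( E + T * (] ptr=6 lookahead=id remaining=[id * num ) ) $]
Step 12: shift id. Stack=[( E + T * ( id] ptr=7 lookahead=* remaining=[* num ) ) $]
Step 13: reduce F->id. Stack=[( E + T * ( F] ptr=7 lookahead=* remaining=[* num ) ) $]
Step 14: reduce T->F. Stack=[( E + T * ( T] ptr=7 lookahead=* remaining=[* num ) ) $]
Step 15: shift *. Stack=[( E + T * ( T *] ptr=8 lookahead=num remaining=[num ) ) $]
Step 16: shift num. Stack=[( E + T * ( T * num] ptr=9 lookahead=) remaining=[) ) $]
Step 17: reduce F->num. Stack=[( E + T * ( T * F] ptr=9 lookahead=) remaining=[) ) $]
Step 18: reduce T->T * F. Stack=[( E + T * ( T] ptr=9 lookahead=) remaining=[) ) $]

Answer: reduce T->T * F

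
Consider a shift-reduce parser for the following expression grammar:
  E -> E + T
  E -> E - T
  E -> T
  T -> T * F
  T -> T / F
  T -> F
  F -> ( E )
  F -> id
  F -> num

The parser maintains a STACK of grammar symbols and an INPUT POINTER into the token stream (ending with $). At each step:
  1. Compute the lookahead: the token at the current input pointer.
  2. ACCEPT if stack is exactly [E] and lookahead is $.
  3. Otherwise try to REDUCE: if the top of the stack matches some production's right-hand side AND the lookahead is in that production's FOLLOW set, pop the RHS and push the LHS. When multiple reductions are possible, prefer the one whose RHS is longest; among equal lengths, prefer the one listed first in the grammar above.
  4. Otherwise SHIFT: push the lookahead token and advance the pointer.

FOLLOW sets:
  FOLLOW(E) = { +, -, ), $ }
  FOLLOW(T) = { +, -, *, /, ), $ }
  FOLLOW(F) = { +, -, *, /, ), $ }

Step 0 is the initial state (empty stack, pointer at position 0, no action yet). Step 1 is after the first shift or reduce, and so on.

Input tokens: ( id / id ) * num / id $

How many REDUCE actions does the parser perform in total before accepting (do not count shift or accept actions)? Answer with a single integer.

Answer: 12

Derivation:
Step 1: shift (. Stack=[(] ptr=1 lookahead=id remaining=[id / id ) * num / id $]
Step 2: shift id. Stack=[( id] ptr=2 lookahead=/ remaining=[/ id ) * num / id $]
Step 3: reduce F->id. Stack=[( F] ptr=2 lookahead=/ remaining=[/ id ) * num / id $]
Step 4: reduce T->F. Stack=[( T] ptr=2 lookahead=/ remaining=[/ id ) * num / id $]
Step 5: shift /. Stack=[( T /] ptr=3 lookahead=id remaining=[id ) * num / id $]
Step 6: shift id. Stack=[( T / id] ptr=4 lookahead=) remaining=[) * num / id $]
Step 7: reduce F->id. Stack=[( T / F] ptr=4 lookahead=) remaining=[) * num / id $]
Step 8: reduce T->T / F. Stack=[( T] ptr=4 lookahead=) remaining=[) * num / id $]
Step 9: reduce E->T. Stack=[( E] ptr=4 lookahead=) remaining=[) * num / id $]
Step 10: shift ). Stack=[( E )] ptr=5 lookahead=* remaining=[* num / id $]
Step 11: reduce F->( E ). Stack=[F] ptr=5 lookahead=* remaining=[* num / id $]
Step 12: reduce T->F. Stack=[T] ptr=5 lookahead=* remaining=[* num / id $]
Step 13: shift *. Stack=[T *] ptr=6 lookahead=num remaining=[num / id $]
Step 14: shift num. Stack=[T * num] ptr=7 lookahead=/ remaining=[/ id $]
Step 15: reduce F->num. Stack=[T * F] ptr=7 lookahead=/ remaining=[/ id $]
Step 16: reduce T->T * F. Stack=[T] ptr=7 lookahead=/ remaining=[/ id $]
Step 17: shift /. Stack=[T /] ptr=8 lookahead=id remaining=[id $]
Step 18: shift id. Stack=[T / id] ptr=9 lookahead=$ remaining=[$]
Step 19: reduce F->id. Stack=[T / F] ptr=9 lookahead=$ remaining=[$]
Step 20: reduce T->T / F. Stack=[T] ptr=9 lookahead=$ remaining=[$]
Step 21: reduce E->T. Stack=[E] ptr=9 lookahead=$ remaining=[$]
Step 22: accept. Stack=[E] ptr=9 lookahead=$ remaining=[$]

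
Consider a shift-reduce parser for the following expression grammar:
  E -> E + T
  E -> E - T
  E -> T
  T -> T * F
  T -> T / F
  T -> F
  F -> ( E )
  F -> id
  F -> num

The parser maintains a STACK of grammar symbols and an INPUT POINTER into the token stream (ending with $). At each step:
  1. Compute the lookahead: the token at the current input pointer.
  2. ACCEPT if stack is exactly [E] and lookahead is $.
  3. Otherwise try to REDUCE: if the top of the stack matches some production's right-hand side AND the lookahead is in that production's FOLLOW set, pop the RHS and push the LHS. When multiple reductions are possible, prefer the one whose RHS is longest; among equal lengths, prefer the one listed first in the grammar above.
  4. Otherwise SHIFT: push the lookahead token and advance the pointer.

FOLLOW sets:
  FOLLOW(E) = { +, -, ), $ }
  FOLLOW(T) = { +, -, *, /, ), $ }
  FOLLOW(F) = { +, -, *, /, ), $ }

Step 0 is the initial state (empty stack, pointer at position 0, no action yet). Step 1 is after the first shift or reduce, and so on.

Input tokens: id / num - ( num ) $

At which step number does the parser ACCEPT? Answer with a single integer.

Answer: 19

Derivation:
Step 1: shift id. Stack=[id] ptr=1 lookahead=/ remaining=[/ num - ( num ) $]
Step 2: reduce F->id. Stack=[F] ptr=1 lookahead=/ remaining=[/ num - ( num ) $]
Step 3: reduce T->F. Stack=[T] ptr=1 lookahead=/ remaining=[/ num - ( num ) $]
Step 4: shift /. Stack=[T /] ptr=2 lookahead=num remaining=[num - ( num ) $]
Step 5: shift num. Stack=[T / num] ptr=3 lookahead=- remaining=[- ( num ) $]
Step 6: reduce F->num. Stack=[T / F] ptr=3 lookahead=- remaining=[- ( num ) $]
Step 7: reduce T->T / F. Stack=[T] ptr=3 lookahead=- remaining=[- ( num ) $]
Step 8: reduce E->T. Stack=[E] ptr=3 lookahead=- remaining=[- ( num ) $]
Step 9: shift -. Stack=[E -] ptr=4 lookahead=( remaining=[( num ) $]
Step 10: shift (. Stack=[E - (] ptr=5 lookahead=num remaining=[num ) $]
Step 11: shift num. Stack=[E - ( num] ptr=6 lookahead=) remaining=[) $]
Step 12: reduce F->num. Stack=[E - ( F] ptr=6 lookahead=) remaining=[) $]
Step 13: reduce T->F. Stack=[E - ( T] ptr=6 lookahead=) remaining=[) $]
Step 14: reduce E->T. Stack=[E - ( E] ptr=6 lookahead=) remaining=[) $]
Step 15: shift ). Stack=[E - ( E )] ptr=7 lookahead=$ remaining=[$]
Step 16: reduce F->( E ). Stack=[E - F] ptr=7 lookahead=$ remaining=[$]
Step 17: reduce T->F. Stack=[E - T] ptr=7 lookahead=$ remaining=[$]
Step 18: reduce E->E - T. Stack=[E] ptr=7 lookahead=$ remaining=[$]
Step 19: accept. Stack=[E] ptr=7 lookahead=$ remaining=[$]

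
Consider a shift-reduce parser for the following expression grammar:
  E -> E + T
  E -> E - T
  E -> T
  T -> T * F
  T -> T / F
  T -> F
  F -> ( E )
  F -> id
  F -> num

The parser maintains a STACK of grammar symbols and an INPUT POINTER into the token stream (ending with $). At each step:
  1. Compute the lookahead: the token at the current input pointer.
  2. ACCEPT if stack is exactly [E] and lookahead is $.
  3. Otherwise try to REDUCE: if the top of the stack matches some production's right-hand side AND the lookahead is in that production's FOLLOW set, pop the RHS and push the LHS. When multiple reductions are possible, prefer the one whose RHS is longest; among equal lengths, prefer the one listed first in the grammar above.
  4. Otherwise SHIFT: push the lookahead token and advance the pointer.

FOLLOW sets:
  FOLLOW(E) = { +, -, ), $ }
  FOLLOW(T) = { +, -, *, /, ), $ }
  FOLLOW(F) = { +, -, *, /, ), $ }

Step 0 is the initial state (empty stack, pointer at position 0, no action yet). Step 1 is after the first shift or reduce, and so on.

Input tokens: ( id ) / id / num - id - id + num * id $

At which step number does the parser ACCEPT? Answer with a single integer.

Answer: 37

Derivation:
Step 1: shift (. Stack=[(] ptr=1 lookahead=id remaining=[id ) / id / num - id - id + num * id $]
Step 2: shift id. Stack=[( id] ptr=2 lookahead=) remaining=[) / id / num - id - id + num * id $]
Step 3: reduce F->id. Stack=[( F] ptr=2 lookahead=) remaining=[) / id / num - id - id + num * id $]
Step 4: reduce T->F. Stack=[( T] ptr=2 lookahead=) remaining=[) / id / num - id - id + num * id $]
Step 5: reduce E->T. Stack=[( E] ptr=2 lookahead=) remaining=[) / id / num - id - id + num * id $]
Step 6: shift ). Stack=[( E )] ptr=3 lookahead=/ remaining=[/ id / num - id - id + num * id $]
Step 7: reduce F->( E ). Stack=[F] ptr=3 lookahead=/ remaining=[/ id / num - id - id + num * id $]
Step 8: reduce T->F. Stack=[T] ptr=3 lookahead=/ remaining=[/ id / num - id - id + num * id $]
Step 9: shift /. Stack=[T /] ptr=4 lookahead=id remaining=[id / num - id - id + num * id $]
Step 10: shift id. Stack=[T / id] ptr=5 lookahead=/ remaining=[/ num - id - id + num * id $]
Step 11: reduce F->id. Stack=[T / F] ptr=5 lookahead=/ remaining=[/ num - id - id + num * id $]
Step 12: reduce T->T / F. Stack=[T] ptr=5 lookahead=/ remaining=[/ num - id - id + num * id $]
Step 13: shift /. Stack=[T /] ptr=6 lookahead=num remaining=[num - id - id + num * id $]
Step 14: shift num. Stack=[T / num] ptr=7 lookahead=- remaining=[- id - id + num * id $]
Step 15: reduce F->num. Stack=[T / F] ptr=7 lookahead=- remaining=[- id - id + num * id $]
Step 16: reduce T->T / F. Stack=[T] ptr=7 lookahead=- remaining=[- id - id + num * id $]
Step 17: reduce E->T. Stack=[E] ptr=7 lookahead=- remaining=[- id - id + num * id $]
Step 18: shift -. Stack=[E -] ptr=8 lookahead=id remaining=[id - id + num * id $]
Step 19: shift id. Stack=[E - id] ptr=9 lookahead=- remaining=[- id + num * id $]
Step 20: reduce F->id. Stack=[E - F] ptr=9 lookahead=- remaining=[- id + num * id $]
Step 21: reduce T->F. Stack=[E - T] ptr=9 lookahead=- remaining=[- id + num * id $]
Step 22: reduce E->E - T. Stack=[E] ptr=9 lookahead=- remaining=[- id + num * id $]
Step 23: shift -. Stack=[E -] ptr=10 lookahead=id remaining=[id + num * id $]
Step 24: shift id. Stack=[E - id] ptr=11 lookahead=+ remaining=[+ num * id $]
Step 25: reduce F->id. Stack=[E - F] ptr=11 lookahead=+ remaining=[+ num * id $]
Step 26: reduce T->F. Stack=[E - T] ptr=11 lookahead=+ remaining=[+ num * id $]
Step 27: reduce E->E - T. Stack=[E] ptr=11 lookahead=+ remaining=[+ num * id $]
Step 28: shift +. Stack=[E +] ptr=12 lookahead=num remaining=[num * id $]
Step 29: shift num. Stack=[E + num] ptr=13 lookahead=* remaining=[* id $]
Step 30: reduce F->num. Stack=[E + F] ptr=13 lookahead=* remaining=[* id $]
Step 31: reduce T->F. Stack=[E + T] ptr=13 lookahead=* remaining=[* id $]
Step 32: shift *. Stack=[E + T *] ptr=14 lookahead=id remaining=[id $]
Step 33: shift id. Stack=[E + T * id] ptr=15 lookahead=$ remaining=[$]
Step 34: reduce F->id. Stack=[E + T * F] ptr=15 lookahead=$ remaining=[$]
Step 35: reduce T->T * F. Stack=[E + T] ptr=15 lookahead=$ remaining=[$]
Step 36: reduce E->E + T. Stack=[E] ptr=15 lookahead=$ remaining=[$]
Step 37: accept. Stack=[E] ptr=15 lookahead=$ remaining=[$]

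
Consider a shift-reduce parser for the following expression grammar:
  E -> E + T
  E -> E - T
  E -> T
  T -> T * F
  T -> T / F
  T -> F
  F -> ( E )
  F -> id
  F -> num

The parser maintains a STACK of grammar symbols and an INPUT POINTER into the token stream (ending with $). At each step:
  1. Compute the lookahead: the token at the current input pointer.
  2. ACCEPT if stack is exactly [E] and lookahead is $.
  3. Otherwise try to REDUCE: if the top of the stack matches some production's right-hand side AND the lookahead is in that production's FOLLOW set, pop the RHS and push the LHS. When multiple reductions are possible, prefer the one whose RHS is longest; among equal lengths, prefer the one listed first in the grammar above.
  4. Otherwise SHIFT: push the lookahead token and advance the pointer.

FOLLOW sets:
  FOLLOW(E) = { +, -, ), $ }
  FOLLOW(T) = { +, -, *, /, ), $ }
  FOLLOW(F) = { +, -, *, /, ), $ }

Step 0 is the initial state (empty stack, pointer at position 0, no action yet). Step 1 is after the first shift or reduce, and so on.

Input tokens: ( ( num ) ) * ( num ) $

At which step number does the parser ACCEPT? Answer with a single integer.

Answer: 24

Derivation:
Step 1: shift (. Stack=[(] ptr=1 lookahead=( remaining=[( num ) ) * ( num ) $]
Step 2: shift (. Stack=[( (] ptr=2 lookahead=num remaining=[num ) ) * ( num ) $]
Step 3: shift num. Stack=[( ( num] ptr=3 lookahead=) remaining=[) ) * ( num ) $]
Step 4: reduce F->num. Stack=[( ( F] ptr=3 lookahead=) remaining=[) ) * ( num ) $]
Step 5: reduce T->F. Stack=[( ( T] ptr=3 lookahead=) remaining=[) ) * ( num ) $]
Step 6: reduce E->T. Stack=[( ( E] ptr=3 lookahead=) remaining=[) ) * ( num ) $]
Step 7: shift ). Stack=[( ( E )] ptr=4 lookahead=) remaining=[) * ( num ) $]
Step 8: reduce F->( E ). Stack=[( F] ptr=4 lookahead=) remaining=[) * ( num ) $]
Step 9: reduce T->F. Stack=[( T] ptr=4 lookahead=) remaining=[) * ( num ) $]
Step 10: reduce E->T. Stack=[( E] ptr=4 lookahead=) remaining=[) * ( num ) $]
Step 11: shift ). Stack=[( E )] ptr=5 lookahead=* remaining=[* ( num ) $]
Step 12: reduce F->( E ). Stack=[F] ptr=5 lookahead=* remaining=[* ( num ) $]
Step 13: reduce T->F. Stack=[T] ptr=5 lookahead=* remaining=[* ( num ) $]
Step 14: shift *. Stack=[T *] ptr=6 lookahead=( remaining=[( num ) $]
Step 15: shift (. Stack=[T * (] ptr=7 lookahead=num remaining=[num ) $]
Step 16: shift num. Stack=[T * ( num] ptr=8 lookahead=) remaining=[) $]
Step 17: reduce F->num. Stack=[T * ( F] ptr=8 lookahead=) remaining=[) $]
Step 18: reduce T->F. Stack=[T * ( T] ptr=8 lookahead=) remaining=[) $]
Step 19: reduce E->T. Stack=[T * ( E] ptr=8 lookahead=) remaining=[) $]
Step 20: shift ). Stack=[T * ( E )] ptr=9 lookahead=$ remaining=[$]
Step 21: reduce F->( E ). Stack=[T * F] ptr=9 lookahead=$ remaining=[$]
Step 22: reduce T->T * F. Stack=[T] ptr=9 lookahead=$ remaining=[$]
Step 23: reduce E->T. Stack=[E] ptr=9 lookahead=$ remaining=[$]
Step 24: accept. Stack=[E] ptr=9 lookahead=$ remaining=[$]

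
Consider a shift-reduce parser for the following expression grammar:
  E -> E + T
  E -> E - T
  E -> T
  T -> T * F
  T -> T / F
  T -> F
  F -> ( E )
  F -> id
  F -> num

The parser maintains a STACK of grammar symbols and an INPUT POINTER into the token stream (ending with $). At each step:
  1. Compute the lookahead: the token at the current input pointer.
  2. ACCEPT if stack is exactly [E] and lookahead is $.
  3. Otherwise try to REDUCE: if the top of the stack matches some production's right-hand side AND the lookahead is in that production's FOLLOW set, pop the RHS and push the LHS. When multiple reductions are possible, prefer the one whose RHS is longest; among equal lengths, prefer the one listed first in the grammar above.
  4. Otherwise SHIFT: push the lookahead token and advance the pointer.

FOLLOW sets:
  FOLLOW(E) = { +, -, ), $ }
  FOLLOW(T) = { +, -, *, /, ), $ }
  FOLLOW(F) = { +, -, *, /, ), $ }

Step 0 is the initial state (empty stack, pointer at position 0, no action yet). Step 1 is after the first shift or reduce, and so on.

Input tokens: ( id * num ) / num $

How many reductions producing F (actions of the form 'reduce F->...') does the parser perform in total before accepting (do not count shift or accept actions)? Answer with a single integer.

Answer: 4

Derivation:
Step 1: shift (. Stack=[(] ptr=1 lookahead=id remaining=[id * num ) / num $]
Step 2: shift id. Stack=[( id] ptr=2 lookahead=* remaining=[* num ) / num $]
Step 3: reduce F->id. Stack=[( F] ptr=2 lookahead=* remaining=[* num ) / num $]
Step 4: reduce T->F. Stack=[( T] ptr=2 lookahead=* remaining=[* num ) / num $]
Step 5: shift *. Stack=[( T *] ptr=3 lookahead=num remaining=[num ) / num $]
Step 6: shift num. Stack=[( T * num] ptr=4 lookahead=) remaining=[) / num $]
Step 7: reduce F->num. Stack=[( T * F] ptr=4 lookahead=) remaining=[) / num $]
Step 8: reduce T->T * F. Stack=[( T] ptr=4 lookahead=) remaining=[) / num $]
Step 9: reduce E->T. Stack=[( E] ptr=4 lookahead=) remaining=[) / num $]
Step 10: shift ). Stack=[( E )] ptr=5 lookahead=/ remaining=[/ num $]
Step 11: reduce F->( E ). Stack=[F] ptr=5 lookahead=/ remaining=[/ num $]
Step 12: reduce T->F. Stack=[T] ptr=5 lookahead=/ remaining=[/ num $]
Step 13: shift /. Stack=[T /] ptr=6 lookahead=num remaining=[num $]
Step 14: shift num. Stack=[T / num] ptr=7 lookahead=$ remaining=[$]
Step 15: reduce F->num. Stack=[T / F] ptr=7 lookahead=$ remaining=[$]
Step 16: reduce T->T / F. Stack=[T] ptr=7 lookahead=$ remaining=[$]
Step 17: reduce E->T. Stack=[E] ptr=7 lookahead=$ remaining=[$]
Step 18: accept. Stack=[E] ptr=7 lookahead=$ remaining=[$]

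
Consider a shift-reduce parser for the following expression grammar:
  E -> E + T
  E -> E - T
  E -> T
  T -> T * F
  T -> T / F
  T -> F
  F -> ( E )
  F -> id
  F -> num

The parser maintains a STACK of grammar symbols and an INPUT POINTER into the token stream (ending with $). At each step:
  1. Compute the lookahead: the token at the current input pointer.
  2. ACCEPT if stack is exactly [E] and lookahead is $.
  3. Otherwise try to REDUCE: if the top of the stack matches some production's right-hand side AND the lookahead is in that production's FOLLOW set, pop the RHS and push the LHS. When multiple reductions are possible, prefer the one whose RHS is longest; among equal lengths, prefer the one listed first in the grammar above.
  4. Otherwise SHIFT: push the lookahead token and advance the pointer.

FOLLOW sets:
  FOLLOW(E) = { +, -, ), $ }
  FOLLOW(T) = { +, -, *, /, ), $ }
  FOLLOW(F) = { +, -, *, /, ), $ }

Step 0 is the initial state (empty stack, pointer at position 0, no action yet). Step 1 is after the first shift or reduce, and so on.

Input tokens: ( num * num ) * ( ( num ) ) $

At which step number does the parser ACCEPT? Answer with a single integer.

Answer: 28

Derivation:
Step 1: shift (. Stack=[(] ptr=1 lookahead=num remaining=[num * num ) * ( ( num ) ) $]
Step 2: shift num. Stack=[( num] ptr=2 lookahead=* remaining=[* num ) * ( ( num ) ) $]
Step 3: reduce F->num. Stack=[( F] ptr=2 lookahead=* remaining=[* num ) * ( ( num ) ) $]
Step 4: reduce T->F. Stack=[( T] ptr=2 lookahead=* remaining=[* num ) * ( ( num ) ) $]
Step 5: shift *. Stack=[( T *] ptr=3 lookahead=num remaining=[num ) * ( ( num ) ) $]
Step 6: shift num. Stack=[( T * num] ptr=4 lookahead=) remaining=[) * ( ( num ) ) $]
Step 7: reduce F->num. Stack=[( T * F] ptr=4 lookahead=) remaining=[) * ( ( num ) ) $]
Step 8: reduce T->T * F. Stack=[( T] ptr=4 lookahead=) remaining=[) * ( ( num ) ) $]
Step 9: reduce E->T. Stack=[( E] ptr=4 lookahead=) remaining=[) * ( ( num ) ) $]
Step 10: shift ). Stack=[( E )] ptr=5 lookahead=* remaining=[* ( ( num ) ) $]
Step 11: reduce F->( E ). Stack=[F] ptr=5 lookahead=* remaining=[* ( ( num ) ) $]
Step 12: reduce T->F. Stack=[T] ptr=5 lookahead=* remaining=[* ( ( num ) ) $]
Step 13: shift *. Stack=[T *] ptr=6 lookahead=( remaining=[( ( num ) ) $]
Step 14: shift (. Stack=[T * (] ptr=7 lookahead=( remaining=[( num ) ) $]
Step 15: shift (. Stack=[T * ( (] ptr=8 lookahead=num remaining=[num ) ) $]
Step 16: shift num. Stack=[T * ( ( num] ptr=9 lookahead=) remaining=[) ) $]
Step 17: reduce F->num. Stack=[T * ( ( F] ptr=9 lookahead=) remaining=[) ) $]
Step 18: reduce T->F. Stack=[T * ( ( T] ptr=9 lookahead=) remaining=[) ) $]
Step 19: reduce E->T. Stack=[T * ( ( E] ptr=9 lookahead=) remaining=[) ) $]
Step 20: shift ). Stack=[T * ( ( E )] ptr=10 lookahead=) remaining=[) $]
Step 21: reduce F->( E ). Stack=[T * ( F] ptr=10 lookahead=) remaining=[) $]
Step 22: reduce T->F. Stack=[T * ( T] ptr=10 lookahead=) remaining=[) $]
Step 23: reduce E->T. Stack=[T * ( E] ptr=10 lookahead=) remaining=[) $]
Step 24: shift ). Stack=[T * ( E )] ptr=11 lookahead=$ remaining=[$]
Step 25: reduce F->( E ). Stack=[T * F] ptr=11 lookahead=$ remaining=[$]
Step 26: reduce T->T * F. Stack=[T] ptr=11 lookahead=$ remaining=[$]
Step 27: reduce E->T. Stack=[E] ptr=11 lookahead=$ remaining=[$]
Step 28: accept. Stack=[E] ptr=11 lookahead=$ remaining=[$]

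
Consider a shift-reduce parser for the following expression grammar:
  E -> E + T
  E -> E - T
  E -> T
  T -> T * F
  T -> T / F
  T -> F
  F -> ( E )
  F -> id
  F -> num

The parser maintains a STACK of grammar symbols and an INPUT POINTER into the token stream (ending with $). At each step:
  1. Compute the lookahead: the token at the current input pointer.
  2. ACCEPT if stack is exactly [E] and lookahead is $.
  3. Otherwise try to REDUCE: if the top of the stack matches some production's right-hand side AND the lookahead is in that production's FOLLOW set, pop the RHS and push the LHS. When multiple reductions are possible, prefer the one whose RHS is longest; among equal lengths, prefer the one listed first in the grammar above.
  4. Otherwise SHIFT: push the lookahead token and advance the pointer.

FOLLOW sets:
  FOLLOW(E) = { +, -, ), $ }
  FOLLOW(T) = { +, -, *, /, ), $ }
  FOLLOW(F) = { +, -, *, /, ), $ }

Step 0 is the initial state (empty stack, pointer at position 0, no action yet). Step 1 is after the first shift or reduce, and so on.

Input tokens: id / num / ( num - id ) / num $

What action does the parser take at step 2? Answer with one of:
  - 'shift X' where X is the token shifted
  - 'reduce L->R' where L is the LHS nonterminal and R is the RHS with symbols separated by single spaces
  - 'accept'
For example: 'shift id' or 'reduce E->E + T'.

Answer: reduce F->id

Derivation:
Step 1: shift id. Stack=[id] ptr=1 lookahead=/ remaining=[/ num / ( num - id ) / num $]
Step 2: reduce F->id. Stack=[F] ptr=1 lookahead=/ remaining=[/ num / ( num - id ) / num $]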